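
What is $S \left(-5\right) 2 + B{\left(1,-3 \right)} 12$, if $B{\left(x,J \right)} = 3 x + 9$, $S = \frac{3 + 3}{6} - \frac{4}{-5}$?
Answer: $126$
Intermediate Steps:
$S = \frac{9}{5}$ ($S = 6 \cdot \frac{1}{6} - - \frac{4}{5} = 1 + \frac{4}{5} = \frac{9}{5} \approx 1.8$)
$B{\left(x,J \right)} = 9 + 3 x$
$S \left(-5\right) 2 + B{\left(1,-3 \right)} 12 = \frac{9}{5} \left(-5\right) 2 + \left(9 + 3 \cdot 1\right) 12 = \left(-9\right) 2 + \left(9 + 3\right) 12 = -18 + 12 \cdot 12 = -18 + 144 = 126$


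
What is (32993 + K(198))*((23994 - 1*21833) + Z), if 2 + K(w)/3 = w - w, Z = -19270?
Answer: -564374583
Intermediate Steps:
K(w) = -6 (K(w) = -6 + 3*(w - w) = -6 + 3*0 = -6 + 0 = -6)
(32993 + K(198))*((23994 - 1*21833) + Z) = (32993 - 6)*((23994 - 1*21833) - 19270) = 32987*((23994 - 21833) - 19270) = 32987*(2161 - 19270) = 32987*(-17109) = -564374583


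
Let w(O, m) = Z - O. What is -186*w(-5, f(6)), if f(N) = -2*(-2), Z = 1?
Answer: -1116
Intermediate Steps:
f(N) = 4
w(O, m) = 1 - O
-186*w(-5, f(6)) = -186*(1 - 1*(-5)) = -186*(1 + 5) = -186*6 = -1116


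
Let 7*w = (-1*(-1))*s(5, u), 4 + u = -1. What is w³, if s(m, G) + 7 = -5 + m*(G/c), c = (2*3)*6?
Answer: -95443993/16003008 ≈ -5.9641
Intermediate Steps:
c = 36 (c = 6*6 = 36)
u = -5 (u = -4 - 1 = -5)
s(m, G) = -12 + G*m/36 (s(m, G) = -7 + (-5 + m*(G/36)) = -7 + (-5 + G*m/36) = -12 + G*m/36)
w = -457/252 (w = ((-1*(-1))*(-12 + (1/36)*(-5)*5))/7 = (1*(-12 - 25/36))/7 = (1*(-457/36))/7 = (⅐)*(-457/36) = -457/252 ≈ -1.8135)
w³ = (-457/252)³ = -95443993/16003008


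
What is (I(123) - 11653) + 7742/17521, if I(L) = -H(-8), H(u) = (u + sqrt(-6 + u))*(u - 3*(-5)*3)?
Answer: -28425465/2503 - 37*I*sqrt(14) ≈ -11357.0 - 138.44*I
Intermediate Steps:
H(u) = (45 + u)*(u + sqrt(-6 + u)) (H(u) = (u + sqrt(-6 + u))*(u + 15*3) = (u + sqrt(-6 + u))*(u + 45) = (u + sqrt(-6 + u))*(45 + u) = (45 + u)*(u + sqrt(-6 + u)))
I(L) = 296 - 37*I*sqrt(14) (I(L) = -((-8)**2 + 45*(-8) + 45*sqrt(-6 - 8) - 8*sqrt(-6 - 8)) = -(64 - 360 + 45*sqrt(-14) - 8*I*sqrt(14)) = -(64 - 360 + 45*(I*sqrt(14)) - 8*I*sqrt(14)) = -(64 - 360 + 45*I*sqrt(14) - 8*I*sqrt(14)) = -(-296 + 37*I*sqrt(14)) = 296 - 37*I*sqrt(14))
(I(123) - 11653) + 7742/17521 = ((296 - 37*I*sqrt(14)) - 11653) + 7742/17521 = (-11357 - 37*I*sqrt(14)) + 7742*(1/17521) = (-11357 - 37*I*sqrt(14)) + 1106/2503 = -28425465/2503 - 37*I*sqrt(14)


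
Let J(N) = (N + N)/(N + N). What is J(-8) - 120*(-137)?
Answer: 16441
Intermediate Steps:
J(N) = 1 (J(N) = (2*N)/((2*N)) = (2*N)*(1/(2*N)) = 1)
J(-8) - 120*(-137) = 1 - 120*(-137) = 1 + 16440 = 16441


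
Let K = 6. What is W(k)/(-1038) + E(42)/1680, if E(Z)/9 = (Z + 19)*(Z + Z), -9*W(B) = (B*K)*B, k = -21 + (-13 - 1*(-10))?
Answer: 96257/3460 ≈ 27.820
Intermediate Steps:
k = -24 (k = -21 + (-13 + 10) = -21 - 3 = -24)
W(B) = -2*B²/3 (W(B) = -B*6*B/9 = -6*B*B/9 = -2*B²/3)
E(Z) = 18*Z*(19 + Z) (E(Z) = 9*((Z + 19)*(Z + Z)) = 9*((19 + Z)*(2*Z)) = 9*(2*Z*(19 + Z)) = 18*Z*(19 + Z))
W(k)/(-1038) + E(42)/1680 = -⅔*(-24)²/(-1038) + (18*42*(19 + 42))/1680 = -⅔*576*(-1/1038) + (18*42*61)*(1/1680) = -384*(-1/1038) + 46116*(1/1680) = 64/173 + 549/20 = 96257/3460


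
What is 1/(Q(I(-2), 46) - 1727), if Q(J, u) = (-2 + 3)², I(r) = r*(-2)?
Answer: -1/1726 ≈ -0.00057937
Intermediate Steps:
I(r) = -2*r
Q(J, u) = 1 (Q(J, u) = 1² = 1)
1/(Q(I(-2), 46) - 1727) = 1/(1 - 1727) = 1/(-1726) = -1/1726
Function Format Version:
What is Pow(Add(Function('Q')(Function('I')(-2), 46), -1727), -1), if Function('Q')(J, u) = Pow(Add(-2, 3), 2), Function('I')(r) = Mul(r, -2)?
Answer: Rational(-1, 1726) ≈ -0.00057937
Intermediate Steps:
Function('I')(r) = Mul(-2, r)
Function('Q')(J, u) = 1 (Function('Q')(J, u) = Pow(1, 2) = 1)
Pow(Add(Function('Q')(Function('I')(-2), 46), -1727), -1) = Pow(Add(1, -1727), -1) = Pow(-1726, -1) = Rational(-1, 1726)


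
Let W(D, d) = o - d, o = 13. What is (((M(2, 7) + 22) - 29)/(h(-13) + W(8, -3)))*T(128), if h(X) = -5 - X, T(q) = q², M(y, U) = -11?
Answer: -12288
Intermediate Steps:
W(D, d) = 13 - d
(((M(2, 7) + 22) - 29)/(h(-13) + W(8, -3)))*T(128) = (((-11 + 22) - 29)/((-5 - 1*(-13)) + (13 - 1*(-3))))*128² = ((11 - 29)/((-5 + 13) + (13 + 3)))*16384 = -18/(8 + 16)*16384 = -18/24*16384 = -18*1/24*16384 = -¾*16384 = -12288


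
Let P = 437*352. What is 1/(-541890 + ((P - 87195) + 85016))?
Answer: -1/390245 ≈ -2.5625e-6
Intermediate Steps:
P = 153824
1/(-541890 + ((P - 87195) + 85016)) = 1/(-541890 + ((153824 - 87195) + 85016)) = 1/(-541890 + (66629 + 85016)) = 1/(-541890 + 151645) = 1/(-390245) = -1/390245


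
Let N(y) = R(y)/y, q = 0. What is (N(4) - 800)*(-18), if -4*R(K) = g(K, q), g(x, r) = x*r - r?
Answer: 14400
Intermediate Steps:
g(x, r) = -r + r*x (g(x, r) = r*x - r = -r + r*x)
R(K) = 0 (R(K) = -0*(-1 + K) = -1/4*0 = 0)
N(y) = 0 (N(y) = 0/y = 0)
(N(4) - 800)*(-18) = (0 - 800)*(-18) = -800*(-18) = 14400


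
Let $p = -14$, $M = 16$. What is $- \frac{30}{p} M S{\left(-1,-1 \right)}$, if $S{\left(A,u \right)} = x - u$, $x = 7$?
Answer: $\frac{1920}{7} \approx 274.29$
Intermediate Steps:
$S{\left(A,u \right)} = 7 - u$
$- \frac{30}{p} M S{\left(-1,-1 \right)} = - \frac{30}{-14} \cdot 16 \left(7 - -1\right) = \left(-30\right) \left(- \frac{1}{14}\right) 16 \left(7 + 1\right) = \frac{15}{7} \cdot 16 \cdot 8 = \frac{240}{7} \cdot 8 = \frac{1920}{7}$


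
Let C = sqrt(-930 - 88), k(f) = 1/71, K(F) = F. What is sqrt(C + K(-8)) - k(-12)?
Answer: -1/71 + sqrt(-8 + I*sqrt(1018)) ≈ 3.5139 + 4.5218*I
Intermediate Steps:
k(f) = 1/71
C = I*sqrt(1018) (C = sqrt(-1018) = I*sqrt(1018) ≈ 31.906*I)
sqrt(C + K(-8)) - k(-12) = sqrt(I*sqrt(1018) - 8) - 1*1/71 = sqrt(-8 + I*sqrt(1018)) - 1/71 = -1/71 + sqrt(-8 + I*sqrt(1018))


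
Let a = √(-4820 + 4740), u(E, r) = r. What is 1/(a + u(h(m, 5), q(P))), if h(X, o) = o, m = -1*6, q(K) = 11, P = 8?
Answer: 11/201 - 4*I*√5/201 ≈ 0.054726 - 0.044499*I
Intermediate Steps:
m = -6
a = 4*I*√5 (a = √(-80) = 4*I*√5 ≈ 8.9443*I)
1/(a + u(h(m, 5), q(P))) = 1/(4*I*√5 + 11) = 1/(11 + 4*I*√5)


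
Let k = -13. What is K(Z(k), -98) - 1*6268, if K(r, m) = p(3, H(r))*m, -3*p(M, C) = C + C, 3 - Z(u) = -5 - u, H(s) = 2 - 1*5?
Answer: -6464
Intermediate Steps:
H(s) = -3 (H(s) = 2 - 5 = -3)
Z(u) = 8 + u (Z(u) = 3 - (-5 - u) = 3 + (5 + u) = 8 + u)
p(M, C) = -2*C/3 (p(M, C) = -(C + C)/3 = -2*C/3)
K(r, m) = 2*m (K(r, m) = (-⅔*(-3))*m = 2*m)
K(Z(k), -98) - 1*6268 = 2*(-98) - 1*6268 = -196 - 6268 = -6464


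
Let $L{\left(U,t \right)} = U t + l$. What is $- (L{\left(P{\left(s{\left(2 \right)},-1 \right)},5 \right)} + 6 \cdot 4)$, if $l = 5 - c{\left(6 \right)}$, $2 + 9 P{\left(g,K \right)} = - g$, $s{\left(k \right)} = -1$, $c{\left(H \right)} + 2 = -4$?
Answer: $- \frac{310}{9} \approx -34.444$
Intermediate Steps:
$c{\left(H \right)} = -6$ ($c{\left(H \right)} = -2 - 4 = -6$)
$P{\left(g,K \right)} = - \frac{2}{9} - \frac{g}{9}$ ($P{\left(g,K \right)} = - \frac{2}{9} + \frac{\left(-1\right) g}{9} = - \frac{2}{9} - \frac{g}{9}$)
$l = 11$ ($l = 5 - -6 = 5 + 6 = 11$)
$L{\left(U,t \right)} = 11 + U t$ ($L{\left(U,t \right)} = U t + 11 = 11 + U t$)
$- (L{\left(P{\left(s{\left(2 \right)},-1 \right)},5 \right)} + 6 \cdot 4) = - (\left(11 + \left(- \frac{2}{9} - - \frac{1}{9}\right) 5\right) + 6 \cdot 4) = - (\left(11 + \left(- \frac{2}{9} + \frac{1}{9}\right) 5\right) + 24) = - (\left(11 - \frac{5}{9}\right) + 24) = - (\frac{94}{9} + 24) = \left(-1\right) \frac{310}{9} = - \frac{310}{9}$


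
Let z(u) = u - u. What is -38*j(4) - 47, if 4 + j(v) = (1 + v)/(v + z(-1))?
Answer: 115/2 ≈ 57.500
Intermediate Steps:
z(u) = 0
j(v) = -4 + (1 + v)/v (j(v) = -4 + (1 + v)/(v + 0) = -4 + (1 + v)/v)
-38*j(4) - 47 = -38*(-3 + 1/4) - 47 = -38*(-3 + ¼) - 47 = -38*(-11/4) - 47 = 209/2 - 47 = 115/2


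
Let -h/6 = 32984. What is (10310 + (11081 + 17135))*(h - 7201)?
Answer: -7901875230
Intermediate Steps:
h = -197904 (h = -6*32984 = -197904)
(10310 + (11081 + 17135))*(h - 7201) = (10310 + (11081 + 17135))*(-197904 - 7201) = (10310 + 28216)*(-205105) = 38526*(-205105) = -7901875230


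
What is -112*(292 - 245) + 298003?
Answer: 292739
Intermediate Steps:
-112*(292 - 245) + 298003 = -112*47 + 298003 = -5264 + 298003 = 292739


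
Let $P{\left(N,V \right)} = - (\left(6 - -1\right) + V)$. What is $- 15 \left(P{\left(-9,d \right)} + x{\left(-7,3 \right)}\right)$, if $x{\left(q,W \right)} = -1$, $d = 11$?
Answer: $285$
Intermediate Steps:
$P{\left(N,V \right)} = -7 - V$ ($P{\left(N,V \right)} = - (\left(6 + 1\right) + V) = - (7 + V) = -7 - V$)
$- 15 \left(P{\left(-9,d \right)} + x{\left(-7,3 \right)}\right) = - 15 \left(\left(-7 - 11\right) - 1\right) = - 15 \left(-18 - 1\right) = \left(-15\right) \left(-19\right) = 285$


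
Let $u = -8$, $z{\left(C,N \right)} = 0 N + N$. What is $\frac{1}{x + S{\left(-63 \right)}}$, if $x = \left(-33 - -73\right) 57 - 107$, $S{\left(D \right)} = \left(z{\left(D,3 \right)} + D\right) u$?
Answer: $\frac{1}{2653} \approx 0.00037693$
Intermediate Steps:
$z{\left(C,N \right)} = N$ ($z{\left(C,N \right)} = 0 + N = N$)
$S{\left(D \right)} = -24 - 8 D$ ($S{\left(D \right)} = \left(3 + D\right) \left(-8\right) = -24 - 8 D$)
$x = 2173$ ($x = \left(-33 + 73\right) 57 - 107 = 40 \cdot 57 - 107 = 2280 - 107 = 2173$)
$\frac{1}{x + S{\left(-63 \right)}} = \frac{1}{2173 - -480} = \frac{1}{2173 + \left(-24 + 504\right)} = \frac{1}{2173 + 480} = \frac{1}{2653}$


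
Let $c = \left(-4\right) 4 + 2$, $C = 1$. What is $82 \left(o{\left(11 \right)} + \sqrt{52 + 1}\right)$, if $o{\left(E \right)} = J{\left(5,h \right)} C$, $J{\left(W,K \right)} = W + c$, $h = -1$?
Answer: $-738 + 82 \sqrt{53} \approx -141.03$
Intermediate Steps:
$c = -14$ ($c = -16 + 2 = -14$)
$J{\left(W,K \right)} = -14 + W$ ($J{\left(W,K \right)} = W - 14 = -14 + W$)
$o{\left(E \right)} = -9$ ($o{\left(E \right)} = \left(-14 + 5\right) 1 = \left(-9\right) 1 = -9$)
$82 \left(o{\left(11 \right)} + \sqrt{52 + 1}\right) = 82 \left(-9 + \sqrt{52 + 1}\right) = 82 \left(-9 + \sqrt{53}\right) = -738 + 82 \sqrt{53}$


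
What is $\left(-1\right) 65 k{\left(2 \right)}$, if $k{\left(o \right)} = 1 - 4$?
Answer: $195$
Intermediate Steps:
$k{\left(o \right)} = -3$
$\left(-1\right) 65 k{\left(2 \right)} = \left(-1\right) 65 \left(-3\right) = \left(-65\right) \left(-3\right) = 195$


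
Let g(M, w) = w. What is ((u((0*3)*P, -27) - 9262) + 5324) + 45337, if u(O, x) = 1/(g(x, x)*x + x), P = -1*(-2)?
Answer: 29062099/702 ≈ 41399.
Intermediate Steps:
P = 2
u(O, x) = 1/(x + x²) (u(O, x) = 1/(x*x + x) = 1/(x² + x) = 1/(x + x²))
((u((0*3)*P, -27) - 9262) + 5324) + 45337 = ((1/((-27)*(1 - 27)) - 9262) + 5324) + 45337 = ((-1/27/(-26) - 9262) + 5324) + 45337 = ((-1/27*(-1/26) - 9262) + 5324) + 45337 = ((1/702 - 9262) + 5324) + 45337 = (-6501923/702 + 5324) + 45337 = -2764475/702 + 45337 = 29062099/702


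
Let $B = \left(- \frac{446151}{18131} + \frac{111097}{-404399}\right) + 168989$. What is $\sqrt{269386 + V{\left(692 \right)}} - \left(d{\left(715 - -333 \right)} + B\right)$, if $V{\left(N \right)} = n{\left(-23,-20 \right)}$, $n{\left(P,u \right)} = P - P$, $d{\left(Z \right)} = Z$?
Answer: $- \frac{1246555758267997}{7332158269} + 13 \sqrt{1594} \approx -1.6949 \cdot 10^{5}$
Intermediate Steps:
$n{\left(P,u \right)} = 0$
$V{\left(N \right)} = 0$
$B = \frac{1238871656402085}{7332158269}$ ($B = \left(\left(-446151\right) \frac{1}{18131} + 111097 \left(- \frac{1}{404399}\right)\right) + 168989 = \left(- \frac{446151}{18131} - \frac{111097}{404399}\right) + 168989 = - \frac{182437317956}{7332158269} + 168989 = \frac{1238871656402085}{7332158269} \approx 1.6896 \cdot 10^{5}$)
$\sqrt{269386 + V{\left(692 \right)}} - \left(d{\left(715 - -333 \right)} + B\right) = \sqrt{269386 + 0} - \left(\left(715 - -333\right) + \frac{1238871656402085}{7332158269}\right) = \sqrt{269386} - \left(\left(715 + 333\right) + \frac{1238871656402085}{7332158269}\right) = 13 \sqrt{1594} - \left(1048 + \frac{1238871656402085}{7332158269}\right) = 13 \sqrt{1594} - \frac{1246555758267997}{7332158269} = - \frac{1246555758267997}{7332158269} + 13 \sqrt{1594}$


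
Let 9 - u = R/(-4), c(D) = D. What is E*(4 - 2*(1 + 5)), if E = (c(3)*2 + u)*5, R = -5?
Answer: -550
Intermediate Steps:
u = 31/4 (u = 9 - (-5)/(-4) = 9 - (-5)*(-1)/4 = 9 - 1*5/4 = 9 - 5/4 = 31/4 ≈ 7.7500)
E = 275/4 (E = (3*2 + 31/4)*5 = (6 + 31/4)*5 = (55/4)*5 = 275/4 ≈ 68.750)
E*(4 - 2*(1 + 5)) = 275*(4 - 2*(1 + 5))/4 = 275*(4 - 2*6)/4 = 275*(4 - 12)/4 = (275/4)*(-8) = -550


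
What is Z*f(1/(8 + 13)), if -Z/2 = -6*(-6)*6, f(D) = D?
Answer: -144/7 ≈ -20.571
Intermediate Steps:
Z = -432 (Z = -2*(-6*(-6))*6 = -72*6 = -2*216 = -432)
Z*f(1/(8 + 13)) = -432/(8 + 13) = -432/21 = -432*1/21 = -144/7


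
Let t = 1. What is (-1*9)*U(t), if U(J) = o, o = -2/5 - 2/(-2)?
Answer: -27/5 ≈ -5.4000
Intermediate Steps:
o = ⅗ (o = -2*⅕ - 2*(-½) = -⅖ + 1 = ⅗ ≈ 0.60000)
U(J) = ⅗
(-1*9)*U(t) = -1*9*(⅗) = -9*⅗ = -27/5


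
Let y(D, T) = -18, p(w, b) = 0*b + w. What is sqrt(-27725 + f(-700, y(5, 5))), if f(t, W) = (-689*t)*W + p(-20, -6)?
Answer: I*sqrt(8709145) ≈ 2951.1*I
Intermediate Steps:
p(w, b) = w (p(w, b) = 0 + w = w)
f(t, W) = -20 - 689*W*t (f(t, W) = (-689*t)*W - 20 = -689*W*t - 20 = -20 - 689*W*t)
sqrt(-27725 + f(-700, y(5, 5))) = sqrt(-27725 + (-20 - 689*(-18)*(-700))) = sqrt(-27725 + (-20 - 8681400)) = sqrt(-27725 - 8681420) = sqrt(-8709145) = I*sqrt(8709145)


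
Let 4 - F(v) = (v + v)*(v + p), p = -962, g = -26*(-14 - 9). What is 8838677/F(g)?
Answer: 8838677/435348 ≈ 20.303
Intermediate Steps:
g = 598 (g = -26*(-23) = 598)
F(v) = 4 - 2*v*(-962 + v) (F(v) = 4 - (v + v)*(v - 962) = 4 - 2*v*(-962 + v))
8838677/F(g) = 8838677/(4 - 2*598² + 1924*598) = 8838677/(4 - 2*357604 + 1150552) = 8838677/(4 - 715208 + 1150552) = 8838677/435348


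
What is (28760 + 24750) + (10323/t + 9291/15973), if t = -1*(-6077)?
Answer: 5194325803396/97067921 ≈ 53512.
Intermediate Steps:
t = 6077
(28760 + 24750) + (10323/t + 9291/15973) = (28760 + 24750) + (10323/6077 + 9291/15973) = 53510 + (10323*(1/6077) + 9291*(1/15973)) = 53510 + (10323/6077 + 9291/15973) = 53510 + 221350686/97067921 = 5194325803396/97067921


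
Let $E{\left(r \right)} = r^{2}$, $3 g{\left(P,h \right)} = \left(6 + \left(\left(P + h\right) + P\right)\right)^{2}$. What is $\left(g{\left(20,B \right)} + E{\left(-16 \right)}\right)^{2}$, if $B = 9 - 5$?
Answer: $\frac{10679824}{9} \approx 1.1866 \cdot 10^{6}$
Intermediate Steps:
$B = 4$ ($B = 9 - 5 = 4$)
$g{\left(P,h \right)} = \frac{\left(6 + h + 2 P\right)^{2}}{3}$ ($g{\left(P,h \right)} = \frac{\left(6 + \left(\left(P + h\right) + P\right)\right)^{2}}{3} = \frac{\left(6 + \left(h + 2 P\right)\right)^{2}}{3} = \frac{\left(6 + h + 2 P\right)^{2}}{3}$)
$\left(g{\left(20,B \right)} + E{\left(-16 \right)}\right)^{2} = \left(\frac{\left(6 + 4 + 2 \cdot 20\right)^{2}}{3} + \left(-16\right)^{2}\right)^{2} = \left(\frac{\left(6 + 4 + 40\right)^{2}}{3} + 256\right)^{2} = \left(\frac{50^{2}}{3} + 256\right)^{2} = \left(\frac{1}{3} \cdot 2500 + 256\right)^{2} = \left(\frac{2500}{3} + 256\right)^{2} = \left(\frac{3268}{3}\right)^{2} = \frac{10679824}{9}$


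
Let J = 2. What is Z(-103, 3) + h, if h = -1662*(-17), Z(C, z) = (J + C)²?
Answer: 38455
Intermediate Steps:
Z(C, z) = (2 + C)²
h = 28254
Z(-103, 3) + h = (2 - 103)² + 28254 = (-101)² + 28254 = 10201 + 28254 = 38455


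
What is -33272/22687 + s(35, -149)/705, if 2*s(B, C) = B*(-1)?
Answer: -9541513/6397734 ≈ -1.4914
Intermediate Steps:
s(B, C) = -B/2 (s(B, C) = (B*(-1))/2 = (-B)/2 = -B/2)
-33272/22687 + s(35, -149)/705 = -33272/22687 - ½*35/705 = -33272*1/22687 - 35/2*1/705 = -33272/22687 - 7/282 = -9541513/6397734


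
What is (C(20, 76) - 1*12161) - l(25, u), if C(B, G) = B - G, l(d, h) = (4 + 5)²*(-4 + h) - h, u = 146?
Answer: -23573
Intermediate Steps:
l(d, h) = -324 + 80*h (l(d, h) = 9²*(-4 + h) - h = 81*(-4 + h) - h = (-324 + 81*h) - h = -324 + 80*h)
(C(20, 76) - 1*12161) - l(25, u) = ((20 - 1*76) - 1*12161) - (-324 + 80*146) = ((20 - 76) - 12161) - (-324 + 11680) = (-56 - 12161) - 1*11356 = -12217 - 11356 = -23573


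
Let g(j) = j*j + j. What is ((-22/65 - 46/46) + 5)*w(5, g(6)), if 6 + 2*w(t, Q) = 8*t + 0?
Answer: 4046/65 ≈ 62.246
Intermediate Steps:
g(j) = j + j² (g(j) = j² + j = j + j²)
w(t, Q) = -3 + 4*t (w(t, Q) = -3 + (8*t + 0)/2 = -3 + (8*t)/2 = -3 + 4*t)
((-22/65 - 46/46) + 5)*w(5, g(6)) = ((-22/65 - 46/46) + 5)*(-3 + 4*5) = ((-22*1/65 - 46*1/46) + 5)*(-3 + 20) = ((-22/65 - 1) + 5)*17 = (-87/65 + 5)*17 = (238/65)*17 = 4046/65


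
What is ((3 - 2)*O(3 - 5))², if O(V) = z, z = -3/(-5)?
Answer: 9/25 ≈ 0.36000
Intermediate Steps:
z = ⅗ (z = -3*(-⅕) = ⅗ ≈ 0.60000)
O(V) = ⅗
((3 - 2)*O(3 - 5))² = ((3 - 2)*(⅗))² = (1*(⅗))² = (⅗)² = 9/25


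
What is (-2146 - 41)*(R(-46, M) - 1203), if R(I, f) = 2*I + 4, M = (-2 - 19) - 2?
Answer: 2823417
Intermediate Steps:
M = -23 (M = -21 - 2 = -23)
R(I, f) = 4 + 2*I
(-2146 - 41)*(R(-46, M) - 1203) = (-2146 - 41)*((4 + 2*(-46)) - 1203) = -2187*((4 - 92) - 1203) = -2187*(-88 - 1203) = -2187*(-1291) = 2823417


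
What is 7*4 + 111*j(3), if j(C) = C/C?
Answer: 139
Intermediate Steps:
j(C) = 1
7*4 + 111*j(3) = 7*4 + 111*1 = 28 + 111 = 139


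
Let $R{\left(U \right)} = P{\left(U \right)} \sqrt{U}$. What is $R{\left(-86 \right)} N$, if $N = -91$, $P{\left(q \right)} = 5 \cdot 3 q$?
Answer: $117390 i \sqrt{86} \approx 1.0886 \cdot 10^{6} i$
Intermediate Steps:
$P{\left(q \right)} = 15 q$
$R{\left(U \right)} = 15 U^{\frac{3}{2}}$ ($R{\left(U \right)} = 15 U \sqrt{U} = 15 U^{\frac{3}{2}}$)
$R{\left(-86 \right)} N = 15 \left(-86\right)^{\frac{3}{2}} \left(-91\right) = 15 \left(- 86 i \sqrt{86}\right) \left(-91\right) = - 1290 i \sqrt{86} \left(-91\right) = 117390 i \sqrt{86}$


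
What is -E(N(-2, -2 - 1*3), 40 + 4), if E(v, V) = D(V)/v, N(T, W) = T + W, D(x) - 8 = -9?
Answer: -1/7 ≈ -0.14286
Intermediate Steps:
D(x) = -1 (D(x) = 8 - 9 = -1)
E(v, V) = -1/v
-E(N(-2, -2 - 1*3), 40 + 4) = -(-1)/(-2 + (-2 - 1*3)) = -(-1)/(-2 + (-2 - 3)) = -(-1)/(-2 - 5) = -(-1)/(-7) = -(-1)*(-1)/7 = -1*1/7 = -1/7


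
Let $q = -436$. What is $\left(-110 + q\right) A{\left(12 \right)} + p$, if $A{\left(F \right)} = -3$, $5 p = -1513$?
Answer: $\frac{6677}{5} \approx 1335.4$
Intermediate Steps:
$p = - \frac{1513}{5}$ ($p = \frac{1}{5} \left(-1513\right) = - \frac{1513}{5} \approx -302.6$)
$\left(-110 + q\right) A{\left(12 \right)} + p = \left(-110 - 436\right) \left(-3\right) - \frac{1513}{5} = \left(-546\right) \left(-3\right) - \frac{1513}{5} = 1638 - \frac{1513}{5} = \frac{6677}{5}$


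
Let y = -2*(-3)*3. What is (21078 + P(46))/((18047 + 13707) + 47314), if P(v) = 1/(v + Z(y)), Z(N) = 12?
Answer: 1222525/4585944 ≈ 0.26658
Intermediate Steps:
y = 18 (y = 6*3 = 18)
P(v) = 1/(12 + v) (P(v) = 1/(v + 12) = 1/(12 + v))
(21078 + P(46))/((18047 + 13707) + 47314) = (21078 + 1/(12 + 46))/((18047 + 13707) + 47314) = (21078 + 1/58)/(31754 + 47314) = (21078 + 1/58)/79068 = (1222525/58)*(1/79068) = 1222525/4585944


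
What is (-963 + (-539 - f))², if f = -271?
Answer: 1515361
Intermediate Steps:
(-963 + (-539 - f))² = (-963 + (-539 - 1*(-271)))² = (-963 + (-539 + 271))² = (-963 - 268)² = (-1231)² = 1515361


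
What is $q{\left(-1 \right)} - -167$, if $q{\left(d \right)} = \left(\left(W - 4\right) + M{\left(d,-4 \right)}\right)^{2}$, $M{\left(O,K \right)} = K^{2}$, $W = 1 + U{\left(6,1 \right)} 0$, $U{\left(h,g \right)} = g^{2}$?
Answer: $336$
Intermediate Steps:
$W = 1$ ($W = 1 + 1^{2} \cdot 0 = 1 + 1 \cdot 0 = 1 + 0 = 1$)
$q{\left(d \right)} = 169$ ($q{\left(d \right)} = \left(\left(1 - 4\right) + \left(-4\right)^{2}\right)^{2} = \left(\left(1 - 4\right) + 16\right)^{2} = \left(-3 + 16\right)^{2} = 13^{2} = 169$)
$q{\left(-1 \right)} - -167 = 169 - -167 = 169 + 167 = 336$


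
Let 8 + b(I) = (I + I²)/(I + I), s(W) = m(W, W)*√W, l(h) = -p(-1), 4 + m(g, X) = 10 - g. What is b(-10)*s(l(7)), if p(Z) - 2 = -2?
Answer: 0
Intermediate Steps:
p(Z) = 0 (p(Z) = 2 - 2 = 0)
m(g, X) = 6 - g (m(g, X) = -4 + (10 - g) = 6 - g)
l(h) = 0 (l(h) = -1*0 = 0)
s(W) = √W*(6 - W) (s(W) = (6 - W)*√W = √W*(6 - W))
b(I) = -8 + (I + I²)/(2*I) (b(I) = -8 + (I + I²)/(I + I) = -8 + (I + I²)/((2*I)) = -8 + (I + I²)*(1/(2*I)) = -8 + (I + I²)/(2*I))
b(-10)*s(l(7)) = (-15/2 + (½)*(-10))*(√0*(6 - 1*0)) = (-15/2 - 5)*(0*(6 + 0)) = -0*6 = -25/2*0 = 0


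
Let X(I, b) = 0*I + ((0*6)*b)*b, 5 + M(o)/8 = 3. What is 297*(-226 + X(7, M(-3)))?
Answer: -67122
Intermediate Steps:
M(o) = -16 (M(o) = -40 + 8*3 = -40 + 24 = -16)
X(I, b) = 0 (X(I, b) = 0 + (0*b)*b = 0 + 0*b = 0 + 0 = 0)
297*(-226 + X(7, M(-3))) = 297*(-226 + 0) = 297*(-226) = -67122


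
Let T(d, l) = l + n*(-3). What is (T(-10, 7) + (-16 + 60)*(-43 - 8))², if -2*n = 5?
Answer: 19882681/4 ≈ 4.9707e+6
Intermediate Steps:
n = -5/2 (n = -½*5 = -5/2 ≈ -2.5000)
T(d, l) = 15/2 + l (T(d, l) = l - 5/2*(-3) = l + 15/2 = 15/2 + l)
(T(-10, 7) + (-16 + 60)*(-43 - 8))² = ((15/2 + 7) + (-16 + 60)*(-43 - 8))² = (29/2 + 44*(-51))² = (29/2 - 2244)² = (-4459/2)² = 19882681/4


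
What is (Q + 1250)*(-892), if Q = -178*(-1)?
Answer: -1273776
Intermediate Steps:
Q = 178
(Q + 1250)*(-892) = (178 + 1250)*(-892) = 1428*(-892) = -1273776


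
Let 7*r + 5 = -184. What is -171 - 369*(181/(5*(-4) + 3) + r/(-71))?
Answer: 4366251/1207 ≈ 3617.4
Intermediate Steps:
r = -27 (r = -5/7 + (⅐)*(-184) = -5/7 - 184/7 = -27)
-171 - 369*(181/(5*(-4) + 3) + r/(-71)) = -171 - 369*(181/(5*(-4) + 3) - 27/(-71)) = -171 - 369*(181/(-20 + 3) - 27*(-1/71)) = -171 - 369*(181/(-17) + 27/71) = -171 - 369*(181*(-1/17) + 27/71) = -171 - 369*(-181/17 + 27/71) = -171 - 369*(-12392/1207) = -171 + 4572648/1207 = 4366251/1207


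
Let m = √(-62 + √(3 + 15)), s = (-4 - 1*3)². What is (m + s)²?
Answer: (49 + I*√(62 - 3*√2))² ≈ 2343.2 + 744.78*I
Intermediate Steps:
s = 49 (s = (-4 - 3)² = (-7)² = 49)
m = √(-62 + 3*√2) (m = √(-62 + √18) = √(-62 + 3*√2) ≈ 7.5998*I)
(m + s)² = (√(-62 + 3*√2) + 49)² = (49 + √(-62 + 3*√2))²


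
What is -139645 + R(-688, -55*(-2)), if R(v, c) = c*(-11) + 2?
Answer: -140853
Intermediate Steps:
R(v, c) = 2 - 11*c (R(v, c) = -11*c + 2 = 2 - 11*c)
-139645 + R(-688, -55*(-2)) = -139645 + (2 - (-605)*(-2)) = -139645 + (2 - 11*110) = -139645 + (2 - 1210) = -139645 - 1208 = -140853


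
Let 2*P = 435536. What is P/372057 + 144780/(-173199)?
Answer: -5383070876/21479966781 ≈ -0.25061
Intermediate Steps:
P = 217768 (P = (1/2)*435536 = 217768)
P/372057 + 144780/(-173199) = 217768/372057 + 144780/(-173199) = 217768*(1/372057) + 144780*(-1/173199) = 217768/372057 - 48260/57733 = -5383070876/21479966781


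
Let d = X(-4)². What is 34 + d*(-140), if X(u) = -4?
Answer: -2206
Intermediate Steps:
d = 16 (d = (-4)² = 16)
34 + d*(-140) = 34 + 16*(-140) = 34 - 2240 = -2206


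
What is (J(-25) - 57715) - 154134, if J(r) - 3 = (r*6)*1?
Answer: -211996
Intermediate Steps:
J(r) = 3 + 6*r (J(r) = 3 + (r*6)*1 = 3 + (6*r)*1 = 3 + 6*r)
(J(-25) - 57715) - 154134 = ((3 + 6*(-25)) - 57715) - 154134 = ((3 - 150) - 57715) - 154134 = (-147 - 57715) - 154134 = -57862 - 154134 = -211996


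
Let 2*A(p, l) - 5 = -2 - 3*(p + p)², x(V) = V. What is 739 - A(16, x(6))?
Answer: 4547/2 ≈ 2273.5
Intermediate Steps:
A(p, l) = 3/2 - 6*p² (A(p, l) = 5/2 + (-2 - 3*(p + p)²)/2 = 5/2 + (-2 - 3*4*p²)/2 = 5/2 + (-2 - 12*p²)/2 = 5/2 + (-1 - 6*p²) = 3/2 - 6*p²)
739 - A(16, x(6)) = 739 - (3/2 - 6*16²) = 739 - (3/2 - 6*256) = 739 - (3/2 - 1536) = 739 - 1*(-3069/2) = 739 + 3069/2 = 4547/2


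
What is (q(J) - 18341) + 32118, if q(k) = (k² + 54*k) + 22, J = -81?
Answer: 15986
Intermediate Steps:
q(k) = 22 + k² + 54*k
(q(J) - 18341) + 32118 = ((22 + (-81)² + 54*(-81)) - 18341) + 32118 = ((22 + 6561 - 4374) - 18341) + 32118 = (2209 - 18341) + 32118 = -16132 + 32118 = 15986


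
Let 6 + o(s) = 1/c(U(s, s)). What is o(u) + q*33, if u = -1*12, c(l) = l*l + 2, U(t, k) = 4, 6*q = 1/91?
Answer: -4819/819 ≈ -5.8840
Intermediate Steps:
q = 1/546 (q = (⅙)/91 = (⅙)*(1/91) = 1/546 ≈ 0.0018315)
c(l) = 2 + l² (c(l) = l² + 2 = 2 + l²)
u = -12
o(s) = -107/18 (o(s) = -6 + 1/(2 + 4²) = -6 + 1/(2 + 16) = -6 + 1/18 = -107/18)
o(u) + q*33 = -107/18 + (1/546)*33 = -107/18 + 11/182 = -4819/819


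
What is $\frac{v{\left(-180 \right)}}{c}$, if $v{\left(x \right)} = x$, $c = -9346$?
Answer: $\frac{90}{4673} \approx 0.01926$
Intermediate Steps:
$\frac{v{\left(-180 \right)}}{c} = - \frac{180}{-9346} = \left(-180\right) \left(- \frac{1}{9346}\right) = \frac{90}{4673}$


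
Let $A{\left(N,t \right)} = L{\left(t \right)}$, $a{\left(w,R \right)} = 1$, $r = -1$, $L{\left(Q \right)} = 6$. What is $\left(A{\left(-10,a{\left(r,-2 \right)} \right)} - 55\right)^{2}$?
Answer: $2401$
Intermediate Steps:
$A{\left(N,t \right)} = 6$
$\left(A{\left(-10,a{\left(r,-2 \right)} \right)} - 55\right)^{2} = \left(6 - 55\right)^{2} = \left(-49\right)^{2} = 2401$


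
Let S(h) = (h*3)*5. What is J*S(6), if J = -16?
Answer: -1440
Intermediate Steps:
S(h) = 15*h (S(h) = (3*h)*5 = 15*h)
J*S(6) = -240*6 = -16*90 = -1440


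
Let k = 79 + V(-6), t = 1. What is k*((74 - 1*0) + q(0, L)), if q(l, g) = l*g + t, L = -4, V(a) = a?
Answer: 5475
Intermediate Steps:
q(l, g) = 1 + g*l (q(l, g) = l*g + 1 = g*l + 1 = 1 + g*l)
k = 73 (k = 79 - 6 = 73)
k*((74 - 1*0) + q(0, L)) = 73*((74 - 1*0) + (1 - 4*0)) = 73*((74 + 0) + (1 + 0)) = 73*(74 + 1) = 73*75 = 5475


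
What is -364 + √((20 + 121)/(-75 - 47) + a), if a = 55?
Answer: -364 + √801418/122 ≈ -356.66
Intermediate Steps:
-364 + √((20 + 121)/(-75 - 47) + a) = -364 + √((20 + 121)/(-75 - 47) + 55) = -364 + √(141/(-122) + 55) = -364 + √(141*(-1/122) + 55) = -364 + √(-141/122 + 55) = -364 + √(6569/122) = -364 + √801418/122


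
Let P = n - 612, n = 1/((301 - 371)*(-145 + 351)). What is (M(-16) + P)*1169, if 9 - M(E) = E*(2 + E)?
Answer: -1991531947/2060 ≈ -9.6676e+5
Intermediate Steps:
n = -1/14420 (n = 1/(-70*206) = 1/(-14420) = 1*(-1/14420) = -1/14420 ≈ -6.9348e-5)
M(E) = 9 - E*(2 + E)
P = -8825041/14420 (P = -1/14420 - 612 = -8825041/14420 ≈ -612.00)
(M(-16) + P)*1169 = ((9 - 1*(-16)² - 2*(-16)) - 8825041/14420)*1169 = ((9 - 1*256 + 32) - 8825041/14420)*1169 = ((9 - 256 + 32) - 8825041/14420)*1169 = (-215 - 8825041/14420)*1169 = -11925341/14420*1169 = -1991531947/2060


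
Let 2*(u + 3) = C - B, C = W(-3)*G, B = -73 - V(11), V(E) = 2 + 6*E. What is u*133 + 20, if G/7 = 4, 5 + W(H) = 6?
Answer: 21719/2 ≈ 10860.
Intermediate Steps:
W(H) = 1 (W(H) = -5 + 6 = 1)
G = 28 (G = 7*4 = 28)
B = -141 (B = -73 - (2 + 6*11) = -73 - (2 + 66) = -73 - 1*68 = -73 - 68 = -141)
C = 28 (C = 1*28 = 28)
u = 163/2 (u = -3 + (28 - 1*(-141))/2 = -3 + (28 + 141)/2 = -3 + (½)*169 = -3 + 169/2 = 163/2 ≈ 81.500)
u*133 + 20 = (163/2)*133 + 20 = 21679/2 + 20 = 21719/2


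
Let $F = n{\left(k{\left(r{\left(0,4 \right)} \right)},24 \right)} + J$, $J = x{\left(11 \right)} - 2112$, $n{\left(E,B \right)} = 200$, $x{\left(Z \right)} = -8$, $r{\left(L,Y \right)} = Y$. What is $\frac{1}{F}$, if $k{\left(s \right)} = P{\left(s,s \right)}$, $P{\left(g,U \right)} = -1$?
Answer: $- \frac{1}{1920} \approx -0.00052083$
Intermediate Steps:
$k{\left(s \right)} = -1$
$J = -2120$ ($J = -8 - 2112 = -2120$)
$F = -1920$ ($F = 200 - 2120 = -1920$)
$\frac{1}{F} = \frac{1}{-1920} = - \frac{1}{1920}$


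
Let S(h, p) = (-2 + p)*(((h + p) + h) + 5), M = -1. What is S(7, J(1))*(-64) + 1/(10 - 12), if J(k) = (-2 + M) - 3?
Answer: 13311/2 ≈ 6655.5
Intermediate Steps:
J(k) = -6 (J(k) = (-2 - 1) - 3 = -3 - 3 = -6)
S(h, p) = (-2 + p)*(5 + p + 2*h) (S(h, p) = (-2 + p)*((p + 2*h) + 5) = (-2 + p)*(5 + p + 2*h))
S(7, J(1))*(-64) + 1/(10 - 12) = (-10 + (-6)**2 - 4*7 + 3*(-6) + 2*7*(-6))*(-64) + 1/(10 - 12) = (-10 + 36 - 28 - 18 - 84)*(-64) + 1/(-2) = -104*(-64) - 1/2 = 6656 - 1/2 = 13311/2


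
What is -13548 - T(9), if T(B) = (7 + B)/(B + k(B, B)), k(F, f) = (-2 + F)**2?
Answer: -392900/29 ≈ -13548.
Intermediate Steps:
T(B) = (7 + B)/(B + (-2 + B)**2)
-13548 - T(9) = -13548 - (7 + 9)/(9 + (-2 + 9)**2) = -13548 - 16/(9 + 7**2) = -13548 - 16/(9 + 49) = -13548 - 16/58 = -13548 - 1*8/29 = -13548 - 8/29 = -392900/29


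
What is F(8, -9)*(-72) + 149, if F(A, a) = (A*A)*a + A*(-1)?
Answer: 42197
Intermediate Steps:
F(A, a) = -A + a*A**2 (F(A, a) = A**2*a - A = a*A**2 - A = -A + a*A**2)
F(8, -9)*(-72) + 149 = (8*(-1 + 8*(-9)))*(-72) + 149 = (8*(-1 - 72))*(-72) + 149 = (8*(-73))*(-72) + 149 = -584*(-72) + 149 = 42048 + 149 = 42197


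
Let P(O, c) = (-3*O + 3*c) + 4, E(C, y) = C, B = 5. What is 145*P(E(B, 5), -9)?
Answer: -5510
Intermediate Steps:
P(O, c) = 4 - 3*O + 3*c
145*P(E(B, 5), -9) = 145*(4 - 3*5 + 3*(-9)) = 145*(4 - 15 - 27) = 145*(-38) = -5510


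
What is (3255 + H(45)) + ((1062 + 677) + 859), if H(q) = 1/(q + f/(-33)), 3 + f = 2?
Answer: 8697591/1486 ≈ 5853.0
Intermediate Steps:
f = -1 (f = -3 + 2 = -1)
H(q) = 1/(1/33 + q) (H(q) = 1/(q - 1/(-33)) = 1/(q - 1*(-1/33)) = 1/(q + 1/33) = 1/(1/33 + q))
(3255 + H(45)) + ((1062 + 677) + 859) = (3255 + 33/(1 + 33*45)) + ((1062 + 677) + 859) = (3255 + 33/(1 + 1485)) + (1739 + 859) = (3255 + 33/1486) + 2598 = 4836963/1486 + 2598 = 8697591/1486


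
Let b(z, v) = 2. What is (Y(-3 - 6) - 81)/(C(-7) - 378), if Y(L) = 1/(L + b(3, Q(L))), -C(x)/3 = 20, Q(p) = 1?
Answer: 284/1533 ≈ 0.18526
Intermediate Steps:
C(x) = -60 (C(x) = -3*20 = -60)
Y(L) = 1/(2 + L) (Y(L) = 1/(L + 2) = 1/(2 + L))
(Y(-3 - 6) - 81)/(C(-7) - 378) = (1/(2 + (-3 - 6)) - 81)/(-60 - 378) = (1/(2 - 9) - 81)/(-438) = -(1/(-7) - 81)/438 = -(-1/7 - 81)/438 = -1/438*(-568/7) = 284/1533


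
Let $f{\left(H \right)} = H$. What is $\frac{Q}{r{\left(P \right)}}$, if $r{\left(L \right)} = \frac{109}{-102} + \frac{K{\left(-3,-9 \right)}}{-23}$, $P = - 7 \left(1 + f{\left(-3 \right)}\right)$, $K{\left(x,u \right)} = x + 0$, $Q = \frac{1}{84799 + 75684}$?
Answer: $- \frac{2346}{353223083} \approx -6.6417 \cdot 10^{-6}$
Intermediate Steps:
$Q = \frac{1}{160483} \approx 6.2312 \cdot 10^{-6}$
$K{\left(x,u \right)} = x$
$P = 14$ ($P = - 7 \left(1 - 3\right) = \left(-7\right) \left(-2\right) = 14$)
$r{\left(L \right)} = - \frac{2201}{2346}$ ($r{\left(L \right)} = \frac{109}{-102} - \frac{3}{-23} = 109 \left(- \frac{1}{102}\right) - - \frac{3}{23} = - \frac{109}{102} + \frac{3}{23} = - \frac{2201}{2346}$)
$\frac{Q}{r{\left(P \right)}} = \frac{1}{160483 \left(- \frac{2201}{2346}\right)} = \frac{1}{160483} \left(- \frac{2346}{2201}\right) = - \frac{2346}{353223083}$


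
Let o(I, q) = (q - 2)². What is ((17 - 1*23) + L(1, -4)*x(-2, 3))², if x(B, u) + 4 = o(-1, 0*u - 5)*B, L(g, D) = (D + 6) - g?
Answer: 11664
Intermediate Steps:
o(I, q) = (-2 + q)²
L(g, D) = 6 + D - g (L(g, D) = (6 + D) - g = 6 + D - g)
x(B, u) = -4 + 49*B (x(B, u) = -4 + (-2 + (0*u - 5))²*B = -4 + (-2 + (0 - 5))²*B = -4 + (-2 - 5)²*B = -4 + (-7)²*B = -4 + 49*B)
((17 - 1*23) + L(1, -4)*x(-2, 3))² = ((17 - 1*23) + (6 - 4 - 1*1)*(-4 + 49*(-2)))² = ((17 - 23) + (6 - 4 - 1)*(-4 - 98))² = (-6 + 1*(-102))² = (-6 - 102)² = (-108)² = 11664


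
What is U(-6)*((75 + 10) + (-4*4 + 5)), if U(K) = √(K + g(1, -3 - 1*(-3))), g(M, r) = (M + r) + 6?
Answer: 74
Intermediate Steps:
g(M, r) = 6 + M + r
U(K) = √(7 + K) (U(K) = √(K + (6 + 1 + (-3 - 1*(-3)))) = √(K + (6 + 1 + (-3 + 3))) = √(K + (6 + 1 + 0)) = √(K + 7) = √(7 + K))
U(-6)*((75 + 10) + (-4*4 + 5)) = √(7 - 6)*((75 + 10) + (-4*4 + 5)) = √1*(85 + (-16 + 5)) = 1*(85 - 11) = 1*74 = 74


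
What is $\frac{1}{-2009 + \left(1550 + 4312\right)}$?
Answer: $\frac{1}{3853} \approx 0.00025954$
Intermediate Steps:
$\frac{1}{-2009 + \left(1550 + 4312\right)} = \frac{1}{-2009 + 5862} = \frac{1}{3853}$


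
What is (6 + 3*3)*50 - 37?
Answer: 713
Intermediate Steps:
(6 + 3*3)*50 - 37 = (6 + 9)*50 - 37 = 15*50 - 37 = 750 - 37 = 713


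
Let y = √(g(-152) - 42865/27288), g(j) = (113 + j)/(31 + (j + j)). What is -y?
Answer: -I*√1447301702/31836 ≈ -1.195*I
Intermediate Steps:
g(j) = (113 + j)/(31 + 2*j)
y = I*√1447301702/31836 (y = √((113 - 152)/(31 + 2*(-152)) - 42865/27288) = √(-39/(31 - 304) - 42865*1/27288) = √(-39/(-273) - 42865/27288) = √(-1/273*(-39) - 42865/27288) = √(⅐ - 42865/27288) = √(-272767/191016) = I*√1447301702/31836 ≈ 1.195*I)
-y = -I*√1447301702/31836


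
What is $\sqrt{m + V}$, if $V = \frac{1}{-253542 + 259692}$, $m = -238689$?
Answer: $\frac{i \sqrt{361112587854}}{1230} \approx 488.56 i$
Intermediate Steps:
$V = \frac{1}{6150} \approx 0.0001626$
$\sqrt{m + V} = \sqrt{-238689 + \frac{1}{6150}} = \sqrt{- \frac{1467937349}{6150}} = \frac{i \sqrt{361112587854}}{1230}$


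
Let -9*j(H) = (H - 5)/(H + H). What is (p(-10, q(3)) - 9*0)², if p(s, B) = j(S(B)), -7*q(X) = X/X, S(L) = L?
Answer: 4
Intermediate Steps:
j(H) = -(-5 + H)/(18*H) (j(H) = -(H - 5)/(9*(H + H)) = -(-5 + H)/(9*(2*H)) = -(-5 + H)*1/(2*H)/9 = -(-5 + H)/(18*H))
q(X) = -⅐ (q(X) = -X/(7*X) = -⅐*1 = -⅐)
p(s, B) = (5 - B)/(18*B)
(p(-10, q(3)) - 9*0)² = ((5 - 1*(-⅐))/(18*(-⅐)) - 9*0)² = ((1/18)*(-7)*(5 + ⅐) + 0)² = ((1/18)*(-7)*(36/7) + 0)² = (-2 + 0)² = (-2)² = 4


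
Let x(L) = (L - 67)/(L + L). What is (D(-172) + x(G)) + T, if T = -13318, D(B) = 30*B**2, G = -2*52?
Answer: 181834187/208 ≈ 8.7420e+5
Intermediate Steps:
G = -104
x(L) = (-67 + L)/(2*L) (x(L) = (-67 + L)/((2*L)) = (-67 + L)*(1/(2*L)) = (-67 + L)/(2*L))
(D(-172) + x(G)) + T = (30*(-172)**2 + (1/2)*(-67 - 104)/(-104)) - 13318 = (30*29584 + (1/2)*(-1/104)*(-171)) - 13318 = (887520 + 171/208) - 13318 = 184604331/208 - 13318 = 181834187/208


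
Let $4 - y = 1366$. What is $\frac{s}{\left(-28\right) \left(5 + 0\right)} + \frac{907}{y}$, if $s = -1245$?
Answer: $\frac{156871}{19068} \approx 8.2269$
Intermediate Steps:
$y = -1362$ ($y = 4 - 1366 = -1362$)
$\frac{s}{\left(-28\right) \left(5 + 0\right)} + \frac{907}{y} = - \frac{1245}{\left(-28\right) \left(5 + 0\right)} + \frac{907}{-1362} = - \frac{1245}{\left(-28\right) 5} + 907 \left(- \frac{1}{1362}\right) = - \frac{1245}{-140} - \frac{907}{1362} = \left(-1245\right) \left(- \frac{1}{140}\right) - \frac{907}{1362} = \frac{249}{28} - \frac{907}{1362} = \frac{156871}{19068}$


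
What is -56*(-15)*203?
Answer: 170520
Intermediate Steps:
-56*(-15)*203 = -28*(-30)*203 = 840*203 = 170520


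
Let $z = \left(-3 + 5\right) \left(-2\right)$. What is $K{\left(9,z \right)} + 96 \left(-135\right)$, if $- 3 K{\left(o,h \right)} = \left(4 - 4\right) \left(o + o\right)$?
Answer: $-12960$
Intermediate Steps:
$z = -4$ ($z = 2 \left(-2\right) = -4$)
$K{\left(o,h \right)} = 0$ ($K{\left(o,h \right)} = - \frac{\left(4 - 4\right) \left(o + o\right)}{3} = - \frac{0 \cdot 2 o}{3} = \left(- \frac{1}{3}\right) 0 = 0$)
$K{\left(9,z \right)} + 96 \left(-135\right) = 0 + 96 \left(-135\right) = 0 - 12960 = -12960$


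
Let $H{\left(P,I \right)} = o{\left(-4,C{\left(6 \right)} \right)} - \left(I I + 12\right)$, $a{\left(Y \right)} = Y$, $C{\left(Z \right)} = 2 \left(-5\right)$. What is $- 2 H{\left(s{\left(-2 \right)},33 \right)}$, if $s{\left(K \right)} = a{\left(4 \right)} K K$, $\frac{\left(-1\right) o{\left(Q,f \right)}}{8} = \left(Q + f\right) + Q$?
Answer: $1914$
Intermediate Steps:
$C{\left(Z \right)} = -10$
$o{\left(Q,f \right)} = - 16 Q - 8 f$ ($o{\left(Q,f \right)} = - 8 \left(\left(Q + f\right) + Q\right) = - 8 \left(f + 2 Q\right) = - 16 Q - 8 f$)
$s{\left(K \right)} = 4 K^{2}$ ($s{\left(K \right)} = 4 K K = 4 K^{2}$)
$H{\left(P,I \right)} = 132 - I^{2}$ ($H{\left(P,I \right)} = \left(\left(-16\right) \left(-4\right) - -80\right) - \left(I I + 12\right) = \left(64 + 80\right) - \left(I^{2} + 12\right) = 144 - \left(12 + I^{2}\right) = 132 - I^{2}$)
$- 2 H{\left(s{\left(-2 \right)},33 \right)} = - 2 \left(132 - 33^{2}\right) = - 2 \left(132 - 1089\right) = \left(-2\right) \left(-957\right) = 1914$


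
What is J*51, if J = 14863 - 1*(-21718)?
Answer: 1865631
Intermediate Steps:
J = 36581 (J = 14863 + 21718 = 36581)
J*51 = 36581*51 = 1865631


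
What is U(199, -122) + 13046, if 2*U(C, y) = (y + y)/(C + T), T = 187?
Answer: 2517817/193 ≈ 13046.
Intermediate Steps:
U(C, y) = y/(187 + C) (U(C, y) = ((y + y)/(C + 187))/2 = ((2*y)/(187 + C))/2 = (2*y/(187 + C))/2 = y/(187 + C))
U(199, -122) + 13046 = -122/(187 + 199) + 13046 = -122/386 + 13046 = -122*1/386 + 13046 = -61/193 + 13046 = 2517817/193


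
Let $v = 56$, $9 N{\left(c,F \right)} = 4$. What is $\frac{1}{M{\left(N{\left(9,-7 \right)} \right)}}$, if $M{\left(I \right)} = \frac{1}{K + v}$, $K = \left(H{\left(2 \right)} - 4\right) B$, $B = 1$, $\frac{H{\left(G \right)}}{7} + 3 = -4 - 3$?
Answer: $-18$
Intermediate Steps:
$N{\left(c,F \right)} = \frac{4}{9}$ ($N{\left(c,F \right)} = \frac{1}{9} \cdot 4 = \frac{4}{9}$)
$H{\left(G \right)} = -70$ ($H{\left(G \right)} = -21 + 7 \left(-4 - 3\right) = -21 + 7 \left(-7\right) = -21 - 49 = -70$)
$K = -74$ ($K = \left(-70 - 4\right) 1 = \left(-74\right) 1 = -74$)
$M{\left(I \right)} = - \frac{1}{18}$ ($M{\left(I \right)} = \frac{1}{-74 + 56} = \frac{1}{-18} = - \frac{1}{18}$)
$\frac{1}{M{\left(N{\left(9,-7 \right)} \right)}} = \frac{1}{- \frac{1}{18}} = -18$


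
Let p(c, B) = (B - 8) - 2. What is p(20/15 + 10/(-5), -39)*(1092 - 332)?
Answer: -37240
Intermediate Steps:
p(c, B) = -10 + B (p(c, B) = (-8 + B) - 2 = -10 + B)
p(20/15 + 10/(-5), -39)*(1092 - 332) = (-10 - 39)*(1092 - 332) = -49*760 = -37240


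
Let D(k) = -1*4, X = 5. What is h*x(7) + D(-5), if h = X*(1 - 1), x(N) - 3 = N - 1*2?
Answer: -4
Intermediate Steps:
x(N) = 1 + N (x(N) = 3 + (N - 1*2) = 3 + (N - 2) = 3 + (-2 + N) = 1 + N)
h = 0 (h = 5*(1 - 1) = 5*0 = 0)
D(k) = -4
h*x(7) + D(-5) = 0*(1 + 7) - 4 = 0*8 - 4 = 0 - 4 = -4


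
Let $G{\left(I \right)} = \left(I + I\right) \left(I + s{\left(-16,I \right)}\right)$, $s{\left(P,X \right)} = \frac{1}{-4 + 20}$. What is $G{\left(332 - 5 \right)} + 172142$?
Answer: $\frac{3088327}{8} \approx 3.8604 \cdot 10^{5}$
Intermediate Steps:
$s{\left(P,X \right)} = \frac{1}{16}$
$G{\left(I \right)} = 2 I \left(\frac{1}{16} + I\right)$ ($G{\left(I \right)} = \left(I + I\right) \left(I + \frac{1}{16}\right) = 2 I \left(\frac{1}{16} + I\right)$)
$G{\left(332 - 5 \right)} + 172142 = \frac{\left(332 - 5\right) \left(1 + 16 \left(332 - 5\right)\right)}{8} + 172142 = \frac{1}{8} \cdot 327 \left(1 + 16 \cdot 327\right) + 172142 = \frac{1}{8} \cdot 327 \left(1 + 5232\right) + 172142 = \frac{1}{8} \cdot 327 \cdot 5233 + 172142 = \frac{1711191}{8} + 172142 = \frac{3088327}{8}$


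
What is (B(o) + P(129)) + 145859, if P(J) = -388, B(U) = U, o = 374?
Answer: 145845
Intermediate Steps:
(B(o) + P(129)) + 145859 = (374 - 388) + 145859 = -14 + 145859 = 145845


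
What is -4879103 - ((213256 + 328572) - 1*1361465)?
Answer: -4059466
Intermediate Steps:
-4879103 - ((213256 + 328572) - 1*1361465) = -4879103 - (541828 - 1361465) = -4879103 - 1*(-819637) = -4879103 + 819637 = -4059466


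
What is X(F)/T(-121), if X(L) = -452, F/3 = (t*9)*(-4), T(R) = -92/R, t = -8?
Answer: -13673/23 ≈ -594.48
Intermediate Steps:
F = 864 (F = 3*(-8*9*(-4)) = 3*(-72*(-4)) = 3*288 = 864)
X(F)/T(-121) = -452/((-92/(-121))) = -452/((-92*(-1/121))) = -452/92/121 = -452*121/92 = -13673/23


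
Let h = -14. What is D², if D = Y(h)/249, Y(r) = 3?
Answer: 1/6889 ≈ 0.00014516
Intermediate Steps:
D = 1/83 (D = 3/249 = 3*(1/249) = 1/83 ≈ 0.012048)
D² = (1/83)² = 1/6889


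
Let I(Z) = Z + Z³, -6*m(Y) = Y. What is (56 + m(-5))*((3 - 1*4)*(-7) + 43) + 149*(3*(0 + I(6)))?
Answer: 306227/3 ≈ 1.0208e+5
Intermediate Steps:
m(Y) = -Y/6
(56 + m(-5))*((3 - 1*4)*(-7) + 43) + 149*(3*(0 + I(6))) = (56 - ⅙*(-5))*((3 - 1*4)*(-7) + 43) + 149*(3*(0 + (6 + 6³))) = (56 + ⅚)*((3 - 4)*(-7) + 43) + 149*(3*(0 + (6 + 216))) = 341*(-1*(-7) + 43)/6 + 149*(3*(0 + 222)) = 341*(7 + 43)/6 + 149*(3*222) = (341/6)*50 + 149*666 = 8525/3 + 99234 = 306227/3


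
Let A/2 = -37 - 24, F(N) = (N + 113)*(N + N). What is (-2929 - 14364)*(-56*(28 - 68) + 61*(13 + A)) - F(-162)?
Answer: 76228961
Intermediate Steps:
F(N) = 2*N*(113 + N) (F(N) = (113 + N)*(2*N) = 2*N*(113 + N))
A = -122 (A = 2*(-37 - 24) = 2*(-61) = -122)
(-2929 - 14364)*(-56*(28 - 68) + 61*(13 + A)) - F(-162) = (-2929 - 14364)*(-56*(28 - 68) + 61*(13 - 122)) - 2*(-162)*(113 - 162) = -17293*(-56*(-40) + 61*(-109)) - 2*(-162)*(-49) = -17293*(2240 - 6649) - 1*15876 = -17293*(-4409) - 15876 = 76244837 - 15876 = 76228961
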